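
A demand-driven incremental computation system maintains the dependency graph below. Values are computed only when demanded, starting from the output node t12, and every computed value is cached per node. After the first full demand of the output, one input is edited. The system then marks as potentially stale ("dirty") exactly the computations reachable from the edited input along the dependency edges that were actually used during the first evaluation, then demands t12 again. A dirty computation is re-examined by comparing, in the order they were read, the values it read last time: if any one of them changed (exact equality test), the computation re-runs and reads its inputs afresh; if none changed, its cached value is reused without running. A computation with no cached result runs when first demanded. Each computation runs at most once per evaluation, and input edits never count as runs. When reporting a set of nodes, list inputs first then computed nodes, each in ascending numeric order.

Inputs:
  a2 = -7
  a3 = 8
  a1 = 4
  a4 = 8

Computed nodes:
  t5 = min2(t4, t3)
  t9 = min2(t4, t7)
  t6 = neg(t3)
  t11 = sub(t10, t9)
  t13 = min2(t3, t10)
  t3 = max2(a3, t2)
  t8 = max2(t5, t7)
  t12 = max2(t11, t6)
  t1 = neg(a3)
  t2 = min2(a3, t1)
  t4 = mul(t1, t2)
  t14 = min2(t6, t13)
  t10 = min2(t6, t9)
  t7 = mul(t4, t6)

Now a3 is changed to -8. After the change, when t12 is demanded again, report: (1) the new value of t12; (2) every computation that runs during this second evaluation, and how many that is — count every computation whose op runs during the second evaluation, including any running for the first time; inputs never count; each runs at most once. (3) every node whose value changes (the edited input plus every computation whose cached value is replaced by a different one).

First evaluation (everything demanded from the output):
  t1 = neg(8) = -8
  t2 = min2(8, -8) = -8
  t3 = max2(8, -8) = 8
  t4 = mul(-8, -8) = 64
  t6 = neg(8) = -8
  t7 = mul(64, -8) = -512
  t9 = min2(64, -512) = -512
  t10 = min2(-8, -512) = -512
  t11 = sub(-512, -512) = 0
  t12 = max2(0, -8) = 0

Propagation after the edit:
  t1: runs — a3 8->-8; result 8.
  t2: runs — a3 8->-8; t1 -8->8; result -8 (same value as before).
  t3: runs — a3 8->-8; result -8.
  t4: runs — t1 -8->8; result -64.
  t6: runs — t3 8->-8; result 8.
  t7: runs — t4 64->-64; t6 -8->8; result -512 (same value as before).
  t9: runs — t4 64->-64; result -512 (same value as before).
  t10: runs — t6 -8->8; result -512 (same value as before).
  t11: checked — values it read are unchanged (t10 unchanged, t9 unchanged); reused cached 0 without running.
  t12: runs — t6 -8->8; result 8.

Key observation: the cutoff stops propagation at t11 — its inputs' values are unchanged, so it reuses its cache.

New value of t12: 8.
Computations that run: t1, t2, t3, t4, t6, t7, t9, t10, t12 — 9 in total.
Values that change: a3, t1, t3, t4, t6, t12.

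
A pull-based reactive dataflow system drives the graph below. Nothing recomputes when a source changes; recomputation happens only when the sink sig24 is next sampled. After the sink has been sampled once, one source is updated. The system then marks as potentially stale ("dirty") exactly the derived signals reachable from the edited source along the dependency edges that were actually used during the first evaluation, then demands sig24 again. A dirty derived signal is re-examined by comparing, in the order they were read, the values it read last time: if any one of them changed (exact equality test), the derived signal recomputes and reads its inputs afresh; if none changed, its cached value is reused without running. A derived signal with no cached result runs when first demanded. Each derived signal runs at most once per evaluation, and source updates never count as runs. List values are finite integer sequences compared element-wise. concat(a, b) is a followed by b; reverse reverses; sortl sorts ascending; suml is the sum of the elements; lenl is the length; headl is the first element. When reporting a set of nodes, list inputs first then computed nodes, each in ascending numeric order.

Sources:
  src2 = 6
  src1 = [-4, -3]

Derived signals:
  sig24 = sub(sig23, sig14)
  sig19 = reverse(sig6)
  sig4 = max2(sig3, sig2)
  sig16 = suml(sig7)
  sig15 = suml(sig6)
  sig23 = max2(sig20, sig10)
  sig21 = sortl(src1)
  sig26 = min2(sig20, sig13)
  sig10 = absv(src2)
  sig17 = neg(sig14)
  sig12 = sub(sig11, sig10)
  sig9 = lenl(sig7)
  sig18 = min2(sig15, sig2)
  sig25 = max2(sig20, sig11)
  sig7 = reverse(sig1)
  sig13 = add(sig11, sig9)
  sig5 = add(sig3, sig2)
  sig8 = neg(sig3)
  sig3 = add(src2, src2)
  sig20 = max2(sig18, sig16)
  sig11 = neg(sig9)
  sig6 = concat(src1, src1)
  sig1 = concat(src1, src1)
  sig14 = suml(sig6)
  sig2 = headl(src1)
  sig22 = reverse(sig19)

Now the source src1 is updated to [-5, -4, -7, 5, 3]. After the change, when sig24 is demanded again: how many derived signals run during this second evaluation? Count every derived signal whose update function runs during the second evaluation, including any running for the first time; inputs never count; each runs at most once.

Derived signals that run: sig1, sig2, sig6, sig7, sig14, sig15, sig16, sig18, sig20, sig23, sig24 — 11 in total.

First evaluation (everything demanded from the output):
  sig1 = concat([-4, -3], [-4, -3]) = [-4, -3, -4, -3]
  sig2 = headl([-4, -3]) = -4
  sig6 = concat([-4, -3], [-4, -3]) = [-4, -3, -4, -3]
  sig7 = reverse([-4, -3, -4, -3]) = [-3, -4, -3, -4]
  sig10 = absv(6) = 6
  sig14 = suml([-4, -3, -4, -3]) = -14
  sig15 = suml([-4, -3, -4, -3]) = -14
  sig16 = suml([-3, -4, -3, -4]) = -14
  sig18 = min2(-14, -4) = -14
  sig20 = max2(-14, -14) = -14
  sig23 = max2(-14, 6) = 6
  sig24 = sub(6, -14) = 20

Propagation after the edit:
  sig1: runs — src1 [-4, -3]->[-5, -4, -7, 5, 3]; src1 [-4, -3]->[-5, -4, -7, 5, 3]; result [-5, -4, -7, 5, 3, -5, -4, -7, 5, 3].
  sig2: runs — src1 [-4, -3]->[-5, -4, -7, 5, 3]; result -5.
  sig6: runs — src1 [-4, -3]->[-5, -4, -7, 5, 3]; src1 [-4, -3]->[-5, -4, -7, 5, 3]; result [-5, -4, -7, 5, 3, -5, -4, -7, 5, 3].
  sig7: runs — sig1 [-4, -3, -4, -3]->[-5, -4, -7, 5, 3, -5, -4, -7, 5, 3]; result [3, 5, -7, -4, -5, 3, 5, -7, -4, -5].
  sig14: runs — sig6 [-4, -3, -4, -3]->[-5, -4, -7, 5, 3, -5, -4, -7, 5, 3]; result -16.
  sig15: runs — sig6 [-4, -3, -4, -3]->[-5, -4, -7, 5, 3, -5, -4, -7, 5, 3]; result -16.
  sig16: runs — sig7 [-3, -4, -3, -4]->[3, 5, -7, -4, -5, 3, 5, -7, -4, -5]; result -16.
  sig18: runs — sig15 -14->-16; sig2 -4->-5; result -16.
  sig20: runs — sig18 -14->-16; sig16 -14->-16; result -16.
  sig23: runs — sig20 -14->-16; result 6 (same value as before).
  sig24: runs — sig14 -14->-16; result 22.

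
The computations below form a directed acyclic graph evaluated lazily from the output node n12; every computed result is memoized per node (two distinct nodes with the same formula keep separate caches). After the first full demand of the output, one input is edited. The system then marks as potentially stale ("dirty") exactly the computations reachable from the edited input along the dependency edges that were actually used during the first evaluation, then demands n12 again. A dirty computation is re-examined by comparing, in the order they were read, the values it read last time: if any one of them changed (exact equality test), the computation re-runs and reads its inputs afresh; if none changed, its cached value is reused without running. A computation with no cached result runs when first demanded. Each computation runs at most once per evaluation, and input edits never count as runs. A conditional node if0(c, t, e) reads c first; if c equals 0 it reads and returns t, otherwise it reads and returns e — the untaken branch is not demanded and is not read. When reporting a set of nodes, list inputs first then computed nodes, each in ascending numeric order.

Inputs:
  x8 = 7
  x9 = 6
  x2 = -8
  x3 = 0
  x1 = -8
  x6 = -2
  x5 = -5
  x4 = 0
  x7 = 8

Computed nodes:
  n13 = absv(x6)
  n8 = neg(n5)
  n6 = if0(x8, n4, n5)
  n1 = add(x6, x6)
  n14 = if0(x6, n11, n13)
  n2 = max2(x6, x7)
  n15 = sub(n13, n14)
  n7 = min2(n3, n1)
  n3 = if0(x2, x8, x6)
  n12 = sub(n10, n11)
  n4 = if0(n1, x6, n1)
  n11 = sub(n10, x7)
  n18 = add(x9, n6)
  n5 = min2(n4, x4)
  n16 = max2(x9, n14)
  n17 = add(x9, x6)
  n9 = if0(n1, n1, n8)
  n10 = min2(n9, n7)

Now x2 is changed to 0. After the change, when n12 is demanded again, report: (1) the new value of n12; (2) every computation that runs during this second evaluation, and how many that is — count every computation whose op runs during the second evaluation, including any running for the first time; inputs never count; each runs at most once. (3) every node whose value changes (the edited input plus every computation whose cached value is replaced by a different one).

First demand of the output computes:
  n1 = add(-2, -2) = -4
  n3 = if0(x2=-8 -> else branch x6) = -2
  n4 = if0(n1=-4 -> else branch n1) = -4
  n5 = min2(-4, 0) = -4
  n7 = min2(-2, -4) = -4
  n8 = neg(-4) = 4
  n9 = if0(n1=-4 -> else branch n8) = 4
  n10 = min2(4, -4) = -4
  n11 = sub(-4, 8) = -12
  n12 = sub(-4, -12) = 8

After the edit, cleaning proceeds:
  n3: a read changed (x2 -8->0) — executes, giving 7.
  n7: a read changed (n3 -2->7) — executes, giving -4 — identical to its old value.
  n10: dirty, but its reads are unchanged (n9 unchanged, n7 unchanged); cached -4 stands.
  n11: dirty, but its reads are unchanged (n10 unchanged, x7 unchanged); cached -12 stands.
  n12: dirty, but its reads are unchanged (n10 unchanged, n11 unchanged); cached 8 stands.

Note the absorption at n7: it re-runs yet its value is the same, leaving the output's value untouched.

Demanding n12 again yields 8.
2 computations run: n3, n7.
The nodes whose values change: x2, n3.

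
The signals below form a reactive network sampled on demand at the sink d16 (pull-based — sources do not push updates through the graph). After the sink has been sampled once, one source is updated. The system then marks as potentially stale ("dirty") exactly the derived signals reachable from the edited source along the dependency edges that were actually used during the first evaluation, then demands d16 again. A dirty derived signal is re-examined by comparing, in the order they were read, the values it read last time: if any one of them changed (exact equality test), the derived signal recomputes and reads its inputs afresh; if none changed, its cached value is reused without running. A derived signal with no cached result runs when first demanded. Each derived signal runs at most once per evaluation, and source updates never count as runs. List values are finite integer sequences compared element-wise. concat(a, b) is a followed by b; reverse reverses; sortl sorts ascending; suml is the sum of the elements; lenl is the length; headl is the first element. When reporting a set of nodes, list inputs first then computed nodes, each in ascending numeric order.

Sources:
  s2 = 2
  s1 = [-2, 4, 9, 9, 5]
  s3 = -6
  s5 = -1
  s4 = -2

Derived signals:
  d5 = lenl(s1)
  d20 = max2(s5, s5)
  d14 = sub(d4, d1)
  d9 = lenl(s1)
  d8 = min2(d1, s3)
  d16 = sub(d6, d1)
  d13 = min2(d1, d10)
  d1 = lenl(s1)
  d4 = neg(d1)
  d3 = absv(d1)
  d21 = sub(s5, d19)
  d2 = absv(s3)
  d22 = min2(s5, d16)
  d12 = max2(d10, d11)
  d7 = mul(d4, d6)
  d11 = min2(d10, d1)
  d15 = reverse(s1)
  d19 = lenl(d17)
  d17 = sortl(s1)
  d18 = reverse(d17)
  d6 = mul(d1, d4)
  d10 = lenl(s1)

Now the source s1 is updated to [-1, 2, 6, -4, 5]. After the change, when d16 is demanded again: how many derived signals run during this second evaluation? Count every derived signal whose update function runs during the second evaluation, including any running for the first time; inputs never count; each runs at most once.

Run set: d1 (1 run).
The important point: d1 recomputes to an identical value, and the output ends up unchanged.

Initial pass — values computed on the first demand:
  d1 = lenl([-2, 4, 9, 9, 5]) = 5
  d4 = neg(5) = -5
  d6 = mul(5, -5) = -25
  d16 = sub(-25, 5) = -30

Second demand — change propagation:
  d1: re-runs because s1 [-2, 4, 9, 9, 5]->[-1, 2, 6, -4, 5]; new result 5 (unchanged).
  d4: re-examined; everything it read last time is the same (d1 unchanged) — cache -5 kept, no run.
  d6: re-examined; everything it read last time is the same (d1 unchanged, d4 unchanged) — cache -25 kept, no run.
  d16: re-examined; everything it read last time is the same (d6 unchanged, d1 unchanged) — cache -30 kept, no run.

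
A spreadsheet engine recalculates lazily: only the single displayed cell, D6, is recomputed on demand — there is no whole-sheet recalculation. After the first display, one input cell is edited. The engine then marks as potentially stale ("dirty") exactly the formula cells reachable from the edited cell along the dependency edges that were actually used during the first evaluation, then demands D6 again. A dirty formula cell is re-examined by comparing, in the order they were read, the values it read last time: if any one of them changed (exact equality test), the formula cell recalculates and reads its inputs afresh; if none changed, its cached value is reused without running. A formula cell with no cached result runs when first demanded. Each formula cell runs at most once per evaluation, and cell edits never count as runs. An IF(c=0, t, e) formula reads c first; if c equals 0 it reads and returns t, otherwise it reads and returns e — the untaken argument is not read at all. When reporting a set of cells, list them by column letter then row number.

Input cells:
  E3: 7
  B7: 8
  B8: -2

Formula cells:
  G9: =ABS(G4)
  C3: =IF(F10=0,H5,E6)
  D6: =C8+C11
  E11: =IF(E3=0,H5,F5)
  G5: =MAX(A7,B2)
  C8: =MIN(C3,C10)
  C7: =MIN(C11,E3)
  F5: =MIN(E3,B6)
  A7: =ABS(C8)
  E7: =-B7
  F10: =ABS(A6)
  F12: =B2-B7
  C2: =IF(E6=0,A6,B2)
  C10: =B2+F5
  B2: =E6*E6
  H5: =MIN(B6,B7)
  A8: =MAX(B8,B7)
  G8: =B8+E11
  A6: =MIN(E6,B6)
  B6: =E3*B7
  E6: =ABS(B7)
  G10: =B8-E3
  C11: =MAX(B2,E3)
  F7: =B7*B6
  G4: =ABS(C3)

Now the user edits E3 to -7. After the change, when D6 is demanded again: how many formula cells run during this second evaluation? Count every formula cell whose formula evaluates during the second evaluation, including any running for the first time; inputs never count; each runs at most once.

Formula cells that run: A6, B6, C3, C8, C10, C11, F5, F10 — 8 in total.
Key observation: the cutoff stops propagation at D6 — its inputs' values are unchanged, so it reuses its cache.

First evaluation (everything demanded from the output):
  B6 = 7 * 8 = 56
  E6 = ABS(8) = 8
  A6 = MIN(8, 56) = 8
  B2 = 8 * 8 = 64
  C11 = MAX(64, 7) = 64
  F5 = MIN(7, 56) = 7
  C10 = 64 + 7 = 71
  F10 = ABS(8) = 8
  C3 = IF(F10=0: F10=8 -> else branch E6) = 8
  C8 = MIN(8, 71) = 8
  D6 = 8 + 64 = 72

Propagation after the edit:
  B6: runs — E3 7->-7; result -56.
  A6: runs — B6 56->-56; result -56.
  C11: runs — E3 7->-7; result 64 (same value as before).
  F5: runs — E3 7->-7; B6 56->-56; result -56.
  C10: runs — F5 7->-56; result 8.
  F10: runs — A6 8->-56; result 56.
  C3: runs — F10 8->56; result 8 (same value as before).
  C8: runs — C10 71->8; result 8 (same value as before).
  D6: checked — values it read are unchanged (C8 unchanged, C11 unchanged); reused cached 72 without running.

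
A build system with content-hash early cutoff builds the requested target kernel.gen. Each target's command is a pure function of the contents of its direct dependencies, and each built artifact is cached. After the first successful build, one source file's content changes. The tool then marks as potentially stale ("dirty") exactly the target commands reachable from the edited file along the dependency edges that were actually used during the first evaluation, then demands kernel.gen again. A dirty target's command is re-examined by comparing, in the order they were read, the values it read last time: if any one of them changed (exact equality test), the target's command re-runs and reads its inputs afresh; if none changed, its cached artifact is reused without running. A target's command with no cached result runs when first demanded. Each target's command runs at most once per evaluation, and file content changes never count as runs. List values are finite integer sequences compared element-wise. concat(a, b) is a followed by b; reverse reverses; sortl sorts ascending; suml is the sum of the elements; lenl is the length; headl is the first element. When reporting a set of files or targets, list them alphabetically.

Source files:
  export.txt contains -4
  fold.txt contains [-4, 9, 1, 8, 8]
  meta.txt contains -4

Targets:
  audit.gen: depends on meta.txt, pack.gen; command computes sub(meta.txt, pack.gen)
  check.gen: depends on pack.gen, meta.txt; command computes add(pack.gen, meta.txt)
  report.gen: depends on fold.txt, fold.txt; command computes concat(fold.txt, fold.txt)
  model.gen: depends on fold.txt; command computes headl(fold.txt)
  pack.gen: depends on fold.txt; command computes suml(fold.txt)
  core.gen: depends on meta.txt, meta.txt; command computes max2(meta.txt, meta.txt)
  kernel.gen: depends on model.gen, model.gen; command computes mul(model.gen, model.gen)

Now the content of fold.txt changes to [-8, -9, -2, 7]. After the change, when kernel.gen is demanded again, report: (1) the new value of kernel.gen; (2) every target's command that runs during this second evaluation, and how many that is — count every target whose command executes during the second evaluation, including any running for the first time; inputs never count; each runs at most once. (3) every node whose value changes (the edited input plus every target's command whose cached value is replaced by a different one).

First evaluation (everything demanded from the output):
  model.gen = headl([-4, 9, 1, 8, 8]) = -4
  kernel.gen = mul(-4, -4) = 16

Propagation after the edit:
  model.gen: runs — fold.txt [-4, 9, 1, 8, 8]->[-8, -9, -2, 7]; result -8.
  kernel.gen: runs — model.gen -4->-8; model.gen -4->-8; result 64.

New value of kernel.gen: 64.
Target commands that run: kernel.gen, model.gen — 2 in total.
Values that change: fold.txt, kernel.gen, model.gen.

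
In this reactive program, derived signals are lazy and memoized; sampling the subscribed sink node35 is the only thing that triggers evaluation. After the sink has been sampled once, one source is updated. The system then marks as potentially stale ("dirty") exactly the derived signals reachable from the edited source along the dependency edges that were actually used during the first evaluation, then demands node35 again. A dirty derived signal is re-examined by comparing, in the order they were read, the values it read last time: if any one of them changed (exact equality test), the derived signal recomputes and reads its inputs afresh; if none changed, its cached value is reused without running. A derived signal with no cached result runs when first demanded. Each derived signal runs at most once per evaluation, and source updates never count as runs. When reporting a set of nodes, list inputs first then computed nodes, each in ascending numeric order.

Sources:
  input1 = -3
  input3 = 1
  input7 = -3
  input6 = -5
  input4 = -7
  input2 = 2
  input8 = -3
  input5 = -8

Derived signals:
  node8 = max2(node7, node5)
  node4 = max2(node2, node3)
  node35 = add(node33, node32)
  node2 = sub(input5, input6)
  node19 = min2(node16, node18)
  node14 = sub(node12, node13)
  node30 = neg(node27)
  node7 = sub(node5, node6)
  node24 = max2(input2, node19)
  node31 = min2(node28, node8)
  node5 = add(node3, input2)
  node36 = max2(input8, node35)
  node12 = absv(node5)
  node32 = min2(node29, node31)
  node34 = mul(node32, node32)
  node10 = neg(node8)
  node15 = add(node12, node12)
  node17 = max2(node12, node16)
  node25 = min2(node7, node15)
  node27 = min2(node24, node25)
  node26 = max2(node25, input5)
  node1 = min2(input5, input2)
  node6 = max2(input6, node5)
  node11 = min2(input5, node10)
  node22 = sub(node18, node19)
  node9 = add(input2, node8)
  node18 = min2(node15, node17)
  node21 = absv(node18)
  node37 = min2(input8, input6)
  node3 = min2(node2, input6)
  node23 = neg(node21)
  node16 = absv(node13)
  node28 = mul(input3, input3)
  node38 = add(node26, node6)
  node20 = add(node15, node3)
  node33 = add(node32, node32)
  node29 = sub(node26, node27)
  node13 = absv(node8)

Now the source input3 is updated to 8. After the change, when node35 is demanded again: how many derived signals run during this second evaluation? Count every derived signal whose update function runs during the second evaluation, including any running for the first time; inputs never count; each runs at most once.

2 derived signals run: node28, node31.
Note the absorption at node31: it re-runs yet its value is the same, leaving the output's value untouched.

First demand of the output computes:
  node2 = sub(-8, -5) = -3
  node3 = min2(-3, -5) = -5
  node5 = add(-5, 2) = -3
  node6 = max2(-5, -3) = -3
  node7 = sub(-3, -3) = 0
  node8 = max2(0, -3) = 0
  node12 = absv(-3) = 3
  node13 = absv(0) = 0
  node15 = add(3, 3) = 6
  node16 = absv(0) = 0
  node17 = max2(3, 0) = 3
  node18 = min2(6, 3) = 3
  node19 = min2(0, 3) = 0
  node24 = max2(2, 0) = 2
  node25 = min2(0, 6) = 0
  node26 = max2(0, -8) = 0
  node27 = min2(2, 0) = 0
  node28 = mul(1, 1) = 1
  node29 = sub(0, 0) = 0
  node31 = min2(1, 0) = 0
  node32 = min2(0, 0) = 0
  node33 = add(0, 0) = 0
  node35 = add(0, 0) = 0

After the edit, cleaning proceeds:
  node28: a read changed (input3 1->8; input3 1->8) — executes, giving 64.
  node31: a read changed (node28 1->64) — executes, giving 0 — identical to its old value.
  node32: dirty, but its reads are unchanged (node29 unchanged, node31 unchanged); cached 0 stands.
  node33: dirty, but its reads are unchanged (node32 unchanged, node32 unchanged); cached 0 stands.
  node35: dirty, but its reads are unchanged (node33 unchanged, node32 unchanged); cached 0 stands.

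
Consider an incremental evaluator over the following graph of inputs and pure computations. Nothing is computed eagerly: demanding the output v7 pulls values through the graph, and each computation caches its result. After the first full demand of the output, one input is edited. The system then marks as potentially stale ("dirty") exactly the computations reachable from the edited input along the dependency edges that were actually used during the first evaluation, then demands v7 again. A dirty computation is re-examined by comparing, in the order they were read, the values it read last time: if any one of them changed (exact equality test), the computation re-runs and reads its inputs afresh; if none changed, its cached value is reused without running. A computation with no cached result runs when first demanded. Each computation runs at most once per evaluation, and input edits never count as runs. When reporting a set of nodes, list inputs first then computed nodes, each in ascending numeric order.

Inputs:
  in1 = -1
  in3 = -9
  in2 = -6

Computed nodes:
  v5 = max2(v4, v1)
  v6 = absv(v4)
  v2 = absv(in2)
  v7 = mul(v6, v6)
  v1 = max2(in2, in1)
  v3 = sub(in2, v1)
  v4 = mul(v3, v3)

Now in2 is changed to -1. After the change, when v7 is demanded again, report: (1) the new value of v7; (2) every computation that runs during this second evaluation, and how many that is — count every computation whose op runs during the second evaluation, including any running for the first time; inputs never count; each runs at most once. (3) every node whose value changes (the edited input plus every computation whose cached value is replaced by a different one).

Initial pass — values computed on the first demand:
  v1 = max2(-6, -1) = -1
  v3 = sub(-6, -1) = -5
  v4 = mul(-5, -5) = 25
  v6 = absv(25) = 25
  v7 = mul(25, 25) = 625

Second demand — change propagation:
  v1: re-runs because in2 -6->-1; new result -1 (unchanged).
  v3: re-runs because in2 -6->-1; new result 0.
  v4: re-runs because v3 -5->0; v3 -5->0; new result 0.
  v6: re-runs because v4 25->0; new result 0.
  v7: re-runs because v6 25->0; v6 25->0; new result 0.

v7 now evaluates to 0.
Run set: v1, v3, v4, v6, v7 (5 run).
Changed values: in2, v3, v4, v6, v7.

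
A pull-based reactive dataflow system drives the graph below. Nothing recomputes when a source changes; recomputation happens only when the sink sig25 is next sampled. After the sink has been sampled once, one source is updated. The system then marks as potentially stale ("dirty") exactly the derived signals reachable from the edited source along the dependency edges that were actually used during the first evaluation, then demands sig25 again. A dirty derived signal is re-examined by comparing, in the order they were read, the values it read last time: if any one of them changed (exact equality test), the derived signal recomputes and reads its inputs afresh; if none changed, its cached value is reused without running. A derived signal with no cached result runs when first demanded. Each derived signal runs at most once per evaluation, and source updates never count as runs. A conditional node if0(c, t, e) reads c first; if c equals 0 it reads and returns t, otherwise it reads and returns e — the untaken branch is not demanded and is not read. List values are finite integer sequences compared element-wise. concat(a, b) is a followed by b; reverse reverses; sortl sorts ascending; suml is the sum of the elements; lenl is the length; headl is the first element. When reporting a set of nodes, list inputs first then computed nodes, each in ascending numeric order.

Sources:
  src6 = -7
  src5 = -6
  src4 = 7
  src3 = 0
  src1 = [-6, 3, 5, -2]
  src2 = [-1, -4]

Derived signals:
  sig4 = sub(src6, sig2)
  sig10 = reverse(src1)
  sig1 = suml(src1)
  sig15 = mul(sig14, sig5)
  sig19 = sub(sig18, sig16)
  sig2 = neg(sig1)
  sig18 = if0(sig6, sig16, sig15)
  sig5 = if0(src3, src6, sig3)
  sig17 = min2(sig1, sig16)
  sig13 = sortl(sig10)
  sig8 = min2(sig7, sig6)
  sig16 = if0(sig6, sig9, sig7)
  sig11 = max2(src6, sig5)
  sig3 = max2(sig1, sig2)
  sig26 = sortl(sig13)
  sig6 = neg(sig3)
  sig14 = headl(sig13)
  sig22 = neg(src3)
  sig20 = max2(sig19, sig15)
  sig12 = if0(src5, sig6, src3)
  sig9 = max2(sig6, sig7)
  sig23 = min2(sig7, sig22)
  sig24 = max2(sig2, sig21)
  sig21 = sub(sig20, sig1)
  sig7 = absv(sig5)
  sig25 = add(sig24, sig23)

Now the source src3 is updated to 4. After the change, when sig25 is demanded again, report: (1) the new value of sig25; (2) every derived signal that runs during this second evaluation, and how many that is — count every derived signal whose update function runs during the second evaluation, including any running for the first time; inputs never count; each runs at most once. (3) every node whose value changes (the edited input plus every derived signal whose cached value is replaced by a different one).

New value of sig25: -4.
Derived signals that run: sig5, sig7, sig9, sig15, sig16, sig18, sig19, sig20, sig21, sig22, sig23, sig24, sig25 — 13 in total.
Values that change: src3, sig5, sig7, sig9, sig15, sig16, sig18, sig20, sig21, sig22, sig23, sig24, sig25.

First evaluation (everything demanded from the output):
  sig1 = suml([-6, 3, 5, -2]) = 0
  sig2 = neg(0) = 0
  sig3 = max2(0, 0) = 0
  sig5 = if0(src3=0 -> then branch src6) = -7
  sig6 = neg(0) = 0
  sig7 = absv(-7) = 7
  sig9 = max2(0, 7) = 7
  sig10 = reverse([-6, 3, 5, -2]) = [-2, 5, 3, -6]
  sig13 = sortl([-2, 5, 3, -6]) = [-6, -2, 3, 5]
  sig14 = headl([-6, -2, 3, 5]) = -6
  sig15 = mul(-6, -7) = 42
  sig16 = if0(sig6=0 -> then branch sig9) = 7
  sig18 = if0(sig6=0 -> then branch sig16) = 7
  sig19 = sub(7, 7) = 0
  sig20 = max2(0, 42) = 42
  sig21 = sub(42, 0) = 42
  sig22 = neg(0) = 0
  sig23 = min2(7, 0) = 0
  sig24 = max2(0, 42) = 42
  sig25 = add(42, 0) = 42

Propagation after the edit:
  sig5: runs — src3 0->4; result 0.
  sig7: runs — sig5 -7->0; result 0.
  sig9: runs — sig7 7->0; result 0.
  sig15: runs — sig5 -7->0; result 0.
  sig16: runs — sig9 7->0; result 0.
  sig18: runs — sig16 7->0; result 0.
  sig19: runs — sig18 7->0; sig16 7->0; result 0 (same value as before).
  sig20: runs — sig15 42->0; result 0.
  sig21: runs — sig20 42->0; result 0.
  sig22: runs — src3 0->4; result -4.
  sig23: runs — sig7 7->0; sig22 0->-4; result -4.
  sig24: runs — sig21 42->0; result 0.
  sig25: runs — sig24 42->0; sig23 0->-4; result -4.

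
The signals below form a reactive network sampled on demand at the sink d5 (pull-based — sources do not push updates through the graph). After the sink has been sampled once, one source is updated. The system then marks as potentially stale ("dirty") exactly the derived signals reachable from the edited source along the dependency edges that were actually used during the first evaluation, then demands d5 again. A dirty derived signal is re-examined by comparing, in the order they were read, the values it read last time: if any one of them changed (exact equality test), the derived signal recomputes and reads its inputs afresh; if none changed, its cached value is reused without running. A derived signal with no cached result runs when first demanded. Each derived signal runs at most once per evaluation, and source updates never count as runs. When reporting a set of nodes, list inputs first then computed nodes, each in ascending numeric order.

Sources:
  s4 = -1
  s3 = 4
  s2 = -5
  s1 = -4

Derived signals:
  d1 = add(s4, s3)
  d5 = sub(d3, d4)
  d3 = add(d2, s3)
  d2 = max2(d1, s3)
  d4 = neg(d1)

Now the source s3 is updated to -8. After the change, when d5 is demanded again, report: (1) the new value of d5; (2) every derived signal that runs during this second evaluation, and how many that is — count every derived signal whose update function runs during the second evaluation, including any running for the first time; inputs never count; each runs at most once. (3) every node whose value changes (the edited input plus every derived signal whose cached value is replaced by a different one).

Initial pass — values computed on the first demand:
  d1 = add(-1, 4) = 3
  d2 = max2(3, 4) = 4
  d3 = add(4, 4) = 8
  d4 = neg(3) = -3
  d5 = sub(8, -3) = 11

Second demand — change propagation:
  d1: re-runs because s3 4->-8; new result -9.
  d2: re-runs because d1 3->-9; s3 4->-8; new result -8.
  d3: re-runs because d2 4->-8; s3 4->-8; new result -16.
  d4: re-runs because d1 3->-9; new result 9.
  d5: re-runs because d3 8->-16; d4 -3->9; new result -25.

d5 now evaluates to -25.
Run set: d1, d2, d3, d4, d5 (5 run).
Changed values: s3, d1, d2, d3, d4, d5.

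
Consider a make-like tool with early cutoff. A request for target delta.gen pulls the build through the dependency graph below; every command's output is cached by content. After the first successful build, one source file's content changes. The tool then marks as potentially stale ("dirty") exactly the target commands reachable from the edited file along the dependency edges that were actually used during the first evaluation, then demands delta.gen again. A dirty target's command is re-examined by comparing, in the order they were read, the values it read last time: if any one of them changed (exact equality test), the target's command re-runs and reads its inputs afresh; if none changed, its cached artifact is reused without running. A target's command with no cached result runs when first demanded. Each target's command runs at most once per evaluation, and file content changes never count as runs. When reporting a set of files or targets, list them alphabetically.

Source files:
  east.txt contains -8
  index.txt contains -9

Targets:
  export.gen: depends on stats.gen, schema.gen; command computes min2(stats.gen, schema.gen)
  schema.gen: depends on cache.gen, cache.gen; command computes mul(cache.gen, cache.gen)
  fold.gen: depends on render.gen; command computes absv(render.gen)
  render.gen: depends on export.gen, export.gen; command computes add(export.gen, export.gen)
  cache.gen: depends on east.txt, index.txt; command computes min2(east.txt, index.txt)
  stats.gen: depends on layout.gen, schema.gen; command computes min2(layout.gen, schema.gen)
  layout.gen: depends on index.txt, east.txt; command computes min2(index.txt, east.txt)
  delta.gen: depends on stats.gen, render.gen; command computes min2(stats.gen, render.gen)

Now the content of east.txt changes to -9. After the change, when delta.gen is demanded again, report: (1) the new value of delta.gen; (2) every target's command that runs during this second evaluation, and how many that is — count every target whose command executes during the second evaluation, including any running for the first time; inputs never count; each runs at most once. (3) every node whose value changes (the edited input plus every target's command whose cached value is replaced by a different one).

First demand of the output computes:
  cache.gen = min2(-8, -9) = -9
  layout.gen = min2(-9, -8) = -9
  schema.gen = mul(-9, -9) = 81
  stats.gen = min2(-9, 81) = -9
  export.gen = min2(-9, 81) = -9
  render.gen = add(-9, -9) = -18
  delta.gen = min2(-9, -18) = -18

After the edit, cleaning proceeds:
  cache.gen: a read changed (east.txt -8->-9) — executes, giving -9 — identical to its old value.
  layout.gen: a read changed (east.txt -8->-9) — executes, giving -9 — identical to its old value.
  schema.gen: dirty, but its reads are unchanged (cache.gen unchanged, cache.gen unchanged); cached 81 stands.
  stats.gen: dirty, but its reads are unchanged (layout.gen unchanged, schema.gen unchanged); cached -9 stands.
  export.gen: dirty, but its reads are unchanged (stats.gen unchanged, schema.gen unchanged); cached -9 stands.
  render.gen: dirty, but its reads are unchanged (export.gen unchanged, export.gen unchanged); cached -18 stands.
  delta.gen: dirty, but its reads are unchanged (stats.gen unchanged, render.gen unchanged); cached -18 stands.

Note where the cutoff bites: schema.gen is checked, finds nothing changed, and keeps its cache.

Demanding delta.gen again yields -18.
2 target commands run: cache.gen, layout.gen.
The nodes whose values change: east.txt.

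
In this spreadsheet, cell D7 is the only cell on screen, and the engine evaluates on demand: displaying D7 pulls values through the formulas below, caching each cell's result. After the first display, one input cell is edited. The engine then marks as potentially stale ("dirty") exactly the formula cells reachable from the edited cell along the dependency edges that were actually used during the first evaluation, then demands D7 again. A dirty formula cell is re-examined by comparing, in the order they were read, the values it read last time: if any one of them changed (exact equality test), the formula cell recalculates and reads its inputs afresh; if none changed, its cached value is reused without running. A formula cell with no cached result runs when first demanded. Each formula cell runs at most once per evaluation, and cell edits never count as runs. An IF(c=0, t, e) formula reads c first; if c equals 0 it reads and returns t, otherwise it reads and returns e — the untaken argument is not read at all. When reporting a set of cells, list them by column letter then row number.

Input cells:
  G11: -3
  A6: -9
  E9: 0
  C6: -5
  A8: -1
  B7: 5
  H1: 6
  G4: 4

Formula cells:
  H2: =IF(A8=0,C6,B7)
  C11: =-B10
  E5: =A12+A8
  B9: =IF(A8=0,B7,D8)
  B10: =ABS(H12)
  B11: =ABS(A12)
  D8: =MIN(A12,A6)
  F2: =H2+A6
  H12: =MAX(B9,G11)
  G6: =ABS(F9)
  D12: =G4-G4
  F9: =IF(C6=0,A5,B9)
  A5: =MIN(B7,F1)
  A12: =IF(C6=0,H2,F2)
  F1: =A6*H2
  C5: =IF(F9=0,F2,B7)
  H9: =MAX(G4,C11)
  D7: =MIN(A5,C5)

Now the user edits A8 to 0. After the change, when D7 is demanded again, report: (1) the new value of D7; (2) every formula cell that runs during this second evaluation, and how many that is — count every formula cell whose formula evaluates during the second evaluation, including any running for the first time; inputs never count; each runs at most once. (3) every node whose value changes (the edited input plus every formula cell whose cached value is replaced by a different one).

Initial pass — values computed on the first demand:
  H2 = IF(A8=0: A8=-1 -> else branch B7) = 5
  F1 = -9 * 5 = -45
  A5 = MIN(5, -45) = -45
  F2 = 5 + -9 = -4
  A12 = IF(C6=0: C6=-5 -> else branch F2) = -4
  D8 = MIN(-4, -9) = -9
  B9 = IF(A8=0: A8=-1 -> else branch D8) = -9
  F9 = IF(C6=0: C6=-5 -> else branch B9) = -9
  C5 = IF(F9=0: F9=-9 -> else branch B7) = 5
  D7 = MIN(-45, 5) = -45

Second demand — change propagation:
  H2: re-runs because A8 -1->0; new result -5.
  F1: re-runs because H2 5->-5; new result 45.
  A5: re-runs because F1 -45->45; new result 5.
  F2: dirty yet unreached — the second evaluation never asks for it.
  A12: dirty yet unreached — the second evaluation never asks for it.
  D8: dirty yet unreached — the second evaluation never asks for it.
  B9: re-runs because A8 -1->0; new result 5.
  F9: re-runs because B9 -9->5; new result 5.
  C5: re-runs because F9 -9->5; new result 5 (unchanged).
  D7: re-runs because A5 -45->5; new result 5.

The important point: the flipped condition redirects demand; A12, D8, F2 are left stale, never re-checked.

D7 now evaluates to 5.
Run set: A5, B9, C5, D7, F1, F9, H2 (7 run).
Changed values: A5, A8, B9, D7, F1, F9, H2.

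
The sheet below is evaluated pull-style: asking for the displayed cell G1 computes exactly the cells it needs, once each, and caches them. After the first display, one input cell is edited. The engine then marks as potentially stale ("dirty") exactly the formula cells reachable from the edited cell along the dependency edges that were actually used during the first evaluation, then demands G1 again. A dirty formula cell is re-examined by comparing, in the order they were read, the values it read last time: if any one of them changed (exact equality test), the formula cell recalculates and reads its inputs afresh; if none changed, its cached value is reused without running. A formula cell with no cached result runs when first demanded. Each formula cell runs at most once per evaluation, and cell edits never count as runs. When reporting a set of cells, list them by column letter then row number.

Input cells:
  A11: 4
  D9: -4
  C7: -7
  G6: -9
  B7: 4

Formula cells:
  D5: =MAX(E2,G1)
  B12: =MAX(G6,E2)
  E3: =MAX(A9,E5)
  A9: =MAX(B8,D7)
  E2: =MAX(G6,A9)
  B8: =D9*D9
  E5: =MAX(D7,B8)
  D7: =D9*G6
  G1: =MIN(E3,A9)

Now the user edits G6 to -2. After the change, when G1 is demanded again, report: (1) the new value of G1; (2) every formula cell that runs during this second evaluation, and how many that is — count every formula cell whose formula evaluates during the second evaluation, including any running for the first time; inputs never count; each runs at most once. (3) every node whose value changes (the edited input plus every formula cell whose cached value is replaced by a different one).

Demanding G1 again yields 16.
5 formula cells run: A9, D7, E3, E5, G1.
The nodes whose values change: A9, D7, E3, E5, G1, G6.

First demand of the output computes:
  B8 = -4 * -4 = 16
  D7 = -4 * -9 = 36
  A9 = MAX(16, 36) = 36
  E5 = MAX(36, 16) = 36
  E3 = MAX(36, 36) = 36
  G1 = MIN(36, 36) = 36

After the edit, cleaning proceeds:
  D7: a read changed (G6 -9->-2) — executes, giving 8.
  A9: a read changed (D7 36->8) — executes, giving 16.
  E5: a read changed (D7 36->8) — executes, giving 16.
  E3: a read changed (A9 36->16; E5 36->16) — executes, giving 16.
  G1: a read changed (E3 36->16; A9 36->16) — executes, giving 16.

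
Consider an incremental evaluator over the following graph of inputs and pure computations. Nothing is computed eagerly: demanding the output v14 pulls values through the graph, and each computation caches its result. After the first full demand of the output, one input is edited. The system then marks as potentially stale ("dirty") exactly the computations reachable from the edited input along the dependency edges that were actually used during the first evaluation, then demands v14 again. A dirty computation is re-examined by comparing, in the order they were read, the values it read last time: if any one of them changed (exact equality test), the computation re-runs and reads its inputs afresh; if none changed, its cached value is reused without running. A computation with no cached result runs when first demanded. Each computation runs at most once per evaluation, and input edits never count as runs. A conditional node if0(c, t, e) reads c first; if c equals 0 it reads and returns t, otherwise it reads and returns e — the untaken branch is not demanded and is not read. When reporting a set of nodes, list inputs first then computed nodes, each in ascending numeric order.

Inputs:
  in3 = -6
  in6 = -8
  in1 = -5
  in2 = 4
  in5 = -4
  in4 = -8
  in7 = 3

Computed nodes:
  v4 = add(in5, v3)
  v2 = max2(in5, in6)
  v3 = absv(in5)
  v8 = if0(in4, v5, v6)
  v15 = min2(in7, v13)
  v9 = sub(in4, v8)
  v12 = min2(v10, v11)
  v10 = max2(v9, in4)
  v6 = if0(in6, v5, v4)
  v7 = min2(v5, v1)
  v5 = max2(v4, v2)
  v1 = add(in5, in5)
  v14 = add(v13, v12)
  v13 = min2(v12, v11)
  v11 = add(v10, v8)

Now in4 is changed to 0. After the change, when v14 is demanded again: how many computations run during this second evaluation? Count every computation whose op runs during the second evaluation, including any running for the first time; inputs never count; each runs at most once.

Initial pass — values computed on the first demand:
  v3 = absv(-4) = 4
  v4 = add(-4, 4) = 0
  v6 = if0(in6=-8 -> else branch v4) = 0
  v8 = if0(in4=-8 -> else branch v6) = 0
  v9 = sub(-8, 0) = -8
  v10 = max2(-8, -8) = -8
  v11 = add(-8, 0) = -8
  v12 = min2(-8, -8) = -8
  v13 = min2(-8, -8) = -8
  v14 = add(-8, -8) = -16

Second demand — change propagation:
  v2: newly demanded (no cache) — executes and yields -4.
  v5: newly demanded (no cache) — executes and yields 0.
  v8: re-runs because in4 -8->0; new result 0 (unchanged).
  v9: re-runs because in4 -8->0; new result 0.
  v10: re-runs because v9 -8->0; in4 -8->0; new result 0.
  v11: re-runs because v10 -8->0; new result 0.
  v12: re-runs because v10 -8->0; v11 -8->0; new result 0.
  v13: re-runs because v12 -8->0; v11 -8->0; new result 0.
  v14: re-runs because v13 -8->0; v12 -8->0; new result 0.

The important point: the flipped condition pulls in fresh nodes; v2, v5 run for the first time.

Run set: v2, v5, v8, v9, v10, v11, v12, v13, v14 (9 run).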